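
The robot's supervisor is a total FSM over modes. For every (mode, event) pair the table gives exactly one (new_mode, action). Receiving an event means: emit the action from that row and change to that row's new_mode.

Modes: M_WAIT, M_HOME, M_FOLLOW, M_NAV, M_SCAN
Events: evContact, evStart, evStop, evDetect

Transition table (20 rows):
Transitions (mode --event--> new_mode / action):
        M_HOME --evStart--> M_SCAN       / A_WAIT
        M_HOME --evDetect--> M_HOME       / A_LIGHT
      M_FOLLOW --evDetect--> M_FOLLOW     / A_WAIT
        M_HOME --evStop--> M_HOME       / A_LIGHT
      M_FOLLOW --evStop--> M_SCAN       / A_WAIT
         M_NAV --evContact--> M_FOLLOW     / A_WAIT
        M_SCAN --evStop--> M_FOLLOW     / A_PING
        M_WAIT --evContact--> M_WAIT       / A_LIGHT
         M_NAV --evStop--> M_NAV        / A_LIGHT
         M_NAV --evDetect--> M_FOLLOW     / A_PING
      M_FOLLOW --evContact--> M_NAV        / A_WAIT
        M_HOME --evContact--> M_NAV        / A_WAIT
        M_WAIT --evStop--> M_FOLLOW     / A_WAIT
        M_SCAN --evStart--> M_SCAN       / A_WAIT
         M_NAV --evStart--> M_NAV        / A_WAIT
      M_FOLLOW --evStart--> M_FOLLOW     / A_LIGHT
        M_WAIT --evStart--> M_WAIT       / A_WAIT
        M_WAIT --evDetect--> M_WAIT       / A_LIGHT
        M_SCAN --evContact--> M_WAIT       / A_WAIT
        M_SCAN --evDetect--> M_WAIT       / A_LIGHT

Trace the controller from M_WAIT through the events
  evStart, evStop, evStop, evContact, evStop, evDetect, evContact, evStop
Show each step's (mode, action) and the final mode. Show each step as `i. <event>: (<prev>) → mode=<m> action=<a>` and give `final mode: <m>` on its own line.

1. evStart: (M_WAIT) → mode=M_WAIT action=A_WAIT
2. evStop: (M_WAIT) → mode=M_FOLLOW action=A_WAIT
3. evStop: (M_FOLLOW) → mode=M_SCAN action=A_WAIT
4. evContact: (M_SCAN) → mode=M_WAIT action=A_WAIT
5. evStop: (M_WAIT) → mode=M_FOLLOW action=A_WAIT
6. evDetect: (M_FOLLOW) → mode=M_FOLLOW action=A_WAIT
7. evContact: (M_FOLLOW) → mode=M_NAV action=A_WAIT
8. evStop: (M_NAV) → mode=M_NAV action=A_LIGHT

final mode: M_NAV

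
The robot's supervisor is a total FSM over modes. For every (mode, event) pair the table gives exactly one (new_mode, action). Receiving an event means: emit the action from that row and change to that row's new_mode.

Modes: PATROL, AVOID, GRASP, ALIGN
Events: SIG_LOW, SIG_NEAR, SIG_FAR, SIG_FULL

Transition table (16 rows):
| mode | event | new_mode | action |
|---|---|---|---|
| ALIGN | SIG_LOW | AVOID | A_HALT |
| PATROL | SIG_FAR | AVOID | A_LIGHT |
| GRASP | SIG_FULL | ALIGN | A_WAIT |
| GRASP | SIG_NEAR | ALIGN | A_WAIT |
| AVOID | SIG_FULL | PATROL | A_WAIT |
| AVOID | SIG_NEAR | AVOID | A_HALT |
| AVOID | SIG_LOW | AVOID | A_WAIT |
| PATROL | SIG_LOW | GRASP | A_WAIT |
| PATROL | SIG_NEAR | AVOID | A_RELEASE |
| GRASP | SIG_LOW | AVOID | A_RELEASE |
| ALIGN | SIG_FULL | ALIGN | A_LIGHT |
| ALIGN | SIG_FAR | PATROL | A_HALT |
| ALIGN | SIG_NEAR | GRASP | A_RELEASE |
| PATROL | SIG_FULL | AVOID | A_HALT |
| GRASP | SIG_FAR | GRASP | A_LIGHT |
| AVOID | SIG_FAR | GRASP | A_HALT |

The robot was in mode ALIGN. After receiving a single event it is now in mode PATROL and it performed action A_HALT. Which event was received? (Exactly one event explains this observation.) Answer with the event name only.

SIG_FAR

try SIG_LOW: (ALIGN, SIG_LOW) → (AVOID, A_HALT)
try SIG_NEAR: (ALIGN, SIG_NEAR) → (GRASP, A_RELEASE)
try SIG_FAR: (ALIGN, SIG_FAR) → (PATROL, A_HALT)  ← matches
try SIG_FULL: (ALIGN, SIG_FULL) → (ALIGN, A_LIGHT)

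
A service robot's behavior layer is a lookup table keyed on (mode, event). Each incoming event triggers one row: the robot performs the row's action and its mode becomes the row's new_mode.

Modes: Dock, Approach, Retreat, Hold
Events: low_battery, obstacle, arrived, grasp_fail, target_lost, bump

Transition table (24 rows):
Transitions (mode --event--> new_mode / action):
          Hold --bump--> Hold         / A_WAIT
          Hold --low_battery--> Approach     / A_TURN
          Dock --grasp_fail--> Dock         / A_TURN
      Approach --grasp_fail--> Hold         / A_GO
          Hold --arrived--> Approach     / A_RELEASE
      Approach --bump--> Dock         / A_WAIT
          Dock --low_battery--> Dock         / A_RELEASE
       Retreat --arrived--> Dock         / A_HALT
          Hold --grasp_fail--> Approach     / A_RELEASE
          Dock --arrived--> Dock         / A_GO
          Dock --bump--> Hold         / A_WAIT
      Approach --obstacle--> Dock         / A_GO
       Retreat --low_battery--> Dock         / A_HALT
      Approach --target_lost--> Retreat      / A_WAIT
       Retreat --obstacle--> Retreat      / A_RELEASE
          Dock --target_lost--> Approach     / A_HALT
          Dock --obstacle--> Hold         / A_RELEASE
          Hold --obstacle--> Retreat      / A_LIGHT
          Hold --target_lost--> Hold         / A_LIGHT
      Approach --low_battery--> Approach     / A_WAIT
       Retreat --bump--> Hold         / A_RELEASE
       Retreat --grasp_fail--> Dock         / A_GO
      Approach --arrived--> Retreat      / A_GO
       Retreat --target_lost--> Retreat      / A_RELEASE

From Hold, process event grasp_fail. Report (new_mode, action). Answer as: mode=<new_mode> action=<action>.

mode=Approach action=A_RELEASE

current mode = Hold; filter table to that mode:
  (Hold, bump) → (Hold, A_WAIT)
  (Hold, low_battery) → (Approach, A_TURN)
  (Hold, arrived) → (Approach, A_RELEASE)
  (Hold, grasp_fail) → (Approach, A_RELEASE)  ← event matches
  (Hold, obstacle) → (Retreat, A_LIGHT)
  (Hold, target_lost) → (Hold, A_LIGHT)
event = grasp_fail selects (Approach, A_RELEASE)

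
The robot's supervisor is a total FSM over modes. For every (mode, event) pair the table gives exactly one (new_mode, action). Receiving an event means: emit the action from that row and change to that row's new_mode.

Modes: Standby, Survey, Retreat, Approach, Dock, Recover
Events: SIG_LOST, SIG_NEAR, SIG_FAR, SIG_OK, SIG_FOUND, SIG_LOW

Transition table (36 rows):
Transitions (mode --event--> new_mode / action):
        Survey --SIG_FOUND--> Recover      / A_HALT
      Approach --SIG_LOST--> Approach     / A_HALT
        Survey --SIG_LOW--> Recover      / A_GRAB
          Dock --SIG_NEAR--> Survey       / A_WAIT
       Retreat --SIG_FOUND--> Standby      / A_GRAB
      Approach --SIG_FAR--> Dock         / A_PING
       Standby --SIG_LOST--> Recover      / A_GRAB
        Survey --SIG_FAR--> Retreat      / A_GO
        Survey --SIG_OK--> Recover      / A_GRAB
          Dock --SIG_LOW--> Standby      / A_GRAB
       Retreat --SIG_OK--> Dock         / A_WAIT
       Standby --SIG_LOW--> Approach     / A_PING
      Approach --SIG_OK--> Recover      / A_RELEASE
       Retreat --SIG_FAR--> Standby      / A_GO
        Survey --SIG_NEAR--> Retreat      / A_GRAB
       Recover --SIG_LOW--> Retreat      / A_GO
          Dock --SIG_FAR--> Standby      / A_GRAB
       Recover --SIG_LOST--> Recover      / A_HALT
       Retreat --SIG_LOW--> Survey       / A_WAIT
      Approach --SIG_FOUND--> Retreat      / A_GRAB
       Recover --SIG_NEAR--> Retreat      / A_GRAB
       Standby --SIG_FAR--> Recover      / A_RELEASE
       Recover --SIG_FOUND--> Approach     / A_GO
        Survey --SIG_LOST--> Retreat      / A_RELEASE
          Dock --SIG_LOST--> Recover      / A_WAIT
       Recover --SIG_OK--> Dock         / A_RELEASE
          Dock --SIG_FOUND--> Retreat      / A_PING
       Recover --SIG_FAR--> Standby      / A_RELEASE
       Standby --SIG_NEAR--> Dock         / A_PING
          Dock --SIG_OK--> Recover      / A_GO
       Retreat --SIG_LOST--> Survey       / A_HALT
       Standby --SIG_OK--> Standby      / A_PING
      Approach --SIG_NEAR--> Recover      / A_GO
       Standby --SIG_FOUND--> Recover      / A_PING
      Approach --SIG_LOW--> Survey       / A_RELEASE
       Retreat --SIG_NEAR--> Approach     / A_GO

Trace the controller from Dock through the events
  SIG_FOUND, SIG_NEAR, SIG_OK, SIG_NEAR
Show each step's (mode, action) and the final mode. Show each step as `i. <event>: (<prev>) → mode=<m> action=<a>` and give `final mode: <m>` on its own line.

final mode: Retreat

1. SIG_FOUND: (Dock) → mode=Retreat action=A_PING
2. SIG_NEAR: (Retreat) → mode=Approach action=A_GO
3. SIG_OK: (Approach) → mode=Recover action=A_RELEASE
4. SIG_NEAR: (Recover) → mode=Retreat action=A_GRAB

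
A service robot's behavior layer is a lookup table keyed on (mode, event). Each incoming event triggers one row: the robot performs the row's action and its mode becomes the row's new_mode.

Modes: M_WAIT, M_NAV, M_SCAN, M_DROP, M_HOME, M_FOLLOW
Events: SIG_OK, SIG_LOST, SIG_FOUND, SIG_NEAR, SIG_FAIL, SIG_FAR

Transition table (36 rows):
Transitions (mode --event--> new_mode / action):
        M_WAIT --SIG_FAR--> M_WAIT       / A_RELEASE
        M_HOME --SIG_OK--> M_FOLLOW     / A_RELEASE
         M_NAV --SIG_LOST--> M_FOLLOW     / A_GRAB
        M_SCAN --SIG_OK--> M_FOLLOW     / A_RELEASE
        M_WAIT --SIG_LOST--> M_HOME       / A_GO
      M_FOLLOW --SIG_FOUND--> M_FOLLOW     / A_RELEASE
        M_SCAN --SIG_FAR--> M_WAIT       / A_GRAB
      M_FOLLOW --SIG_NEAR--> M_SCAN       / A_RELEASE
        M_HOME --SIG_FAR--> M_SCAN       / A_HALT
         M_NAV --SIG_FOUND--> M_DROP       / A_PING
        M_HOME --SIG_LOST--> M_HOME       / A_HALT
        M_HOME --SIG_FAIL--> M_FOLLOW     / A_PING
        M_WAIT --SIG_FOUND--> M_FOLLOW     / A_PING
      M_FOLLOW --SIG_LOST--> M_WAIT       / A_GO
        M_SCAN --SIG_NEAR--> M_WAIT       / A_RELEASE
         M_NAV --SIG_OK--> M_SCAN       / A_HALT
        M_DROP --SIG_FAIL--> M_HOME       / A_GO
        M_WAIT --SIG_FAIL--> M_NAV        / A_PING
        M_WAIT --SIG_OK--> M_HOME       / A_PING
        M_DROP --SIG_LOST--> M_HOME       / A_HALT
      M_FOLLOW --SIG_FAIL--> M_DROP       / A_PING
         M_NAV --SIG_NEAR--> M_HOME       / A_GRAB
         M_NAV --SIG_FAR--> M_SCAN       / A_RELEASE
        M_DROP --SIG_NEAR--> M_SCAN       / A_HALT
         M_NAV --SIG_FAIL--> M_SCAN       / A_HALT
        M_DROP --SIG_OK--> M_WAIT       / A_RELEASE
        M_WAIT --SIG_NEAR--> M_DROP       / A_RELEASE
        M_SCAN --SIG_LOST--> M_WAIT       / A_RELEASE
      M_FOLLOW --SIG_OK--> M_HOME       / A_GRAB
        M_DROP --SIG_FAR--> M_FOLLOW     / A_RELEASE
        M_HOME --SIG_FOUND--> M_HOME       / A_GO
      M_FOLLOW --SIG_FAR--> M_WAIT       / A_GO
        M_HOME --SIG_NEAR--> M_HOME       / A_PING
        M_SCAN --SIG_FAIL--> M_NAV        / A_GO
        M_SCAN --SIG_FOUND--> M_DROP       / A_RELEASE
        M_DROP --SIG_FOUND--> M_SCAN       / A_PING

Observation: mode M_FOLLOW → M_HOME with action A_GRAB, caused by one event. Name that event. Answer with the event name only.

SIG_OK

try SIG_OK: (M_FOLLOW, SIG_OK) → (M_HOME, A_GRAB)  ← matches
try SIG_LOST: (M_FOLLOW, SIG_LOST) → (M_WAIT, A_GO)
try SIG_FOUND: (M_FOLLOW, SIG_FOUND) → (M_FOLLOW, A_RELEASE)
try SIG_NEAR: (M_FOLLOW, SIG_NEAR) → (M_SCAN, A_RELEASE)
try SIG_FAIL: (M_FOLLOW, SIG_FAIL) → (M_DROP, A_PING)
try SIG_FAR: (M_FOLLOW, SIG_FAR) → (M_WAIT, A_GO)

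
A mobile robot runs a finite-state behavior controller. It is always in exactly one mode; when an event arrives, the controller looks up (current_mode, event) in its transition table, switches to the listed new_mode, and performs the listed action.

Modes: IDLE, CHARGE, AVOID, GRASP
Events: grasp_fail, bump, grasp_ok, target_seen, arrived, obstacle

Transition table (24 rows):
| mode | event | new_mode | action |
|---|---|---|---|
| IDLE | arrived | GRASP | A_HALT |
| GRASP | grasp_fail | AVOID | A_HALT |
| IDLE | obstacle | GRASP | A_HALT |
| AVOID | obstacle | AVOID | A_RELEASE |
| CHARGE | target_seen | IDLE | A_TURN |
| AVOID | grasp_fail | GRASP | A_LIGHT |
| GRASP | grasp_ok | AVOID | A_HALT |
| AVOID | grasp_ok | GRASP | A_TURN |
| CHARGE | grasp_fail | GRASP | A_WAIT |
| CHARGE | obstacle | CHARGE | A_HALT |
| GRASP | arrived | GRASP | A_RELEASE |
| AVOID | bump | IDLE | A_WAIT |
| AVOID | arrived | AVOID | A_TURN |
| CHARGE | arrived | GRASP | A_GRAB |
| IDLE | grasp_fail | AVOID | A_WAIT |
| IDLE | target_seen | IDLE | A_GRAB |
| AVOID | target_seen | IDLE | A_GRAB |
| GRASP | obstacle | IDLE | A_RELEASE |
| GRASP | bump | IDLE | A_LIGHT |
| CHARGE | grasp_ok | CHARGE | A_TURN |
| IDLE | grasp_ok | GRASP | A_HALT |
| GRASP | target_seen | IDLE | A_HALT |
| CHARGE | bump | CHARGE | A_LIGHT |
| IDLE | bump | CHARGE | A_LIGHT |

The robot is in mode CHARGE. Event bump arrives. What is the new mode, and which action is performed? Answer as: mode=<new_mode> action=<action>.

mode=CHARGE action=A_LIGHT

current mode = CHARGE; filter table to that mode:
  (CHARGE, target_seen) → (IDLE, A_TURN)
  (CHARGE, grasp_fail) → (GRASP, A_WAIT)
  (CHARGE, obstacle) → (CHARGE, A_HALT)
  (CHARGE, arrived) → (GRASP, A_GRAB)
  (CHARGE, grasp_ok) → (CHARGE, A_TURN)
  (CHARGE, bump) → (CHARGE, A_LIGHT)  ← event matches
event = bump selects (CHARGE, A_LIGHT)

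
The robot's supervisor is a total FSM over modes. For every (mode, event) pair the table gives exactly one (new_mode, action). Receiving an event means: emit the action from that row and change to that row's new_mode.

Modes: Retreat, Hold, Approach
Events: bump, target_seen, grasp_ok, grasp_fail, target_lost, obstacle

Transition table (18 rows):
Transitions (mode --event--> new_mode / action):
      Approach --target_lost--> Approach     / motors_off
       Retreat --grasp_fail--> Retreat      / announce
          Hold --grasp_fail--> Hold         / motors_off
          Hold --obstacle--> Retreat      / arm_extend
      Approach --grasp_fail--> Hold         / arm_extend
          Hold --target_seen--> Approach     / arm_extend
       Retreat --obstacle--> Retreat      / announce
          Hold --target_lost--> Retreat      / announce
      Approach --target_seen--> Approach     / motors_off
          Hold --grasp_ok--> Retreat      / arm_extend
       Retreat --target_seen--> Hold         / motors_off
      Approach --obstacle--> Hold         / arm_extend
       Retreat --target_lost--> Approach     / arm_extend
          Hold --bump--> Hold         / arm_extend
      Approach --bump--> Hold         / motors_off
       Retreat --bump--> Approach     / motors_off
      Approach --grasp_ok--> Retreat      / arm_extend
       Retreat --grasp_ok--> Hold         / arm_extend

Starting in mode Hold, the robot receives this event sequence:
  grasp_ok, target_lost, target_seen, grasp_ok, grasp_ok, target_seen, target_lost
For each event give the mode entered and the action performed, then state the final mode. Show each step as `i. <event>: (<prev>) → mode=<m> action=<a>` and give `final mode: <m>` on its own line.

1. grasp_ok: (Hold) → mode=Retreat action=arm_extend
2. target_lost: (Retreat) → mode=Approach action=arm_extend
3. target_seen: (Approach) → mode=Approach action=motors_off
4. grasp_ok: (Approach) → mode=Retreat action=arm_extend
5. grasp_ok: (Retreat) → mode=Hold action=arm_extend
6. target_seen: (Hold) → mode=Approach action=arm_extend
7. target_lost: (Approach) → mode=Approach action=motors_off

final mode: Approach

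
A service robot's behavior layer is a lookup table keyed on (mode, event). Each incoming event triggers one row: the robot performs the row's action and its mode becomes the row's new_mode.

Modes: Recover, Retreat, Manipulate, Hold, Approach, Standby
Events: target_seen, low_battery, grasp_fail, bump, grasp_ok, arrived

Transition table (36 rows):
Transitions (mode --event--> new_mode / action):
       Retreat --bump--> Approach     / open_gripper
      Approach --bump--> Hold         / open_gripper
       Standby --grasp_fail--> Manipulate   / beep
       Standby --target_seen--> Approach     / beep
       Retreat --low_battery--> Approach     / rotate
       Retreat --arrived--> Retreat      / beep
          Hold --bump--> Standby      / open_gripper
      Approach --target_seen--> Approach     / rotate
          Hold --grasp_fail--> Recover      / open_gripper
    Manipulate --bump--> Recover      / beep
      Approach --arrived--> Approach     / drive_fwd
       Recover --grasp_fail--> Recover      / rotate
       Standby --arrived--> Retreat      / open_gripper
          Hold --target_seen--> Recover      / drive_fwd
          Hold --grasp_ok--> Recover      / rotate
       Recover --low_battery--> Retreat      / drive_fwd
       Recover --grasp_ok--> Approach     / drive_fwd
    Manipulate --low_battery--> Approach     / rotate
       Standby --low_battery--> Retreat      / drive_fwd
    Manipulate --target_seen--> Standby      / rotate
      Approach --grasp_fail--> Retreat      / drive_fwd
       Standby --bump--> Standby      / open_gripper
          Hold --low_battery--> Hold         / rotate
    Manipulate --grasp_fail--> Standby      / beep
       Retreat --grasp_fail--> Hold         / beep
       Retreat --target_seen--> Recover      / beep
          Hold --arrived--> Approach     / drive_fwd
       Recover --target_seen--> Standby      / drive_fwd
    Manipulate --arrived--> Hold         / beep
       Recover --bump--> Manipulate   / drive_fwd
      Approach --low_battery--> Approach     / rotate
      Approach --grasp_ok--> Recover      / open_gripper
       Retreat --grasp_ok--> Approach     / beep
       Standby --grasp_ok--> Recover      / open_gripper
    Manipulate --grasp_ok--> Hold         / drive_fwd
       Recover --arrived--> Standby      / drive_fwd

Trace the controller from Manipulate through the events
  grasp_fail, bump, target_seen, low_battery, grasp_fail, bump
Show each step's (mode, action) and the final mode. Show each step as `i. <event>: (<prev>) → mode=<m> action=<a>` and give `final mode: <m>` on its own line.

1. grasp_fail: (Manipulate) → mode=Standby action=beep
2. bump: (Standby) → mode=Standby action=open_gripper
3. target_seen: (Standby) → mode=Approach action=beep
4. low_battery: (Approach) → mode=Approach action=rotate
5. grasp_fail: (Approach) → mode=Retreat action=drive_fwd
6. bump: (Retreat) → mode=Approach action=open_gripper

final mode: Approach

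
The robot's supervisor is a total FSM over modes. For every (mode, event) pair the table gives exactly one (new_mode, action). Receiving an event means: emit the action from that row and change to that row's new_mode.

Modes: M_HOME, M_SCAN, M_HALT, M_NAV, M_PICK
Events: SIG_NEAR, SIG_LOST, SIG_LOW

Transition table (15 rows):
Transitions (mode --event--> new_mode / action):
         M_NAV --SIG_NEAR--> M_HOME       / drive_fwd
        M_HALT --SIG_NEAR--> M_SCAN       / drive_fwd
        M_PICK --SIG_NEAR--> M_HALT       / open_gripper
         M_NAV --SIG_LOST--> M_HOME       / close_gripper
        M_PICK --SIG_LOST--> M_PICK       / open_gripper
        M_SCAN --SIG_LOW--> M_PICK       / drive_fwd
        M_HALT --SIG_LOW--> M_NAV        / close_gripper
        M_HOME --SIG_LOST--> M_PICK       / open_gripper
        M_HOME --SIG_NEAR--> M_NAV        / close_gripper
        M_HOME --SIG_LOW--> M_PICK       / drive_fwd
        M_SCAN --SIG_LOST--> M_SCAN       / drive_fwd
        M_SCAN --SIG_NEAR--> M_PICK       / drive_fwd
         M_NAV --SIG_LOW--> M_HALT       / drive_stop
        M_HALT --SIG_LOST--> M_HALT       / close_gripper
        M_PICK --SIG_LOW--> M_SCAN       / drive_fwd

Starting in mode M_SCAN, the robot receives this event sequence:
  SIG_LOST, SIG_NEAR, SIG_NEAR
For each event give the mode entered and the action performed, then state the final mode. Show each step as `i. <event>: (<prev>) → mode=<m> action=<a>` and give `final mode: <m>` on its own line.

1. SIG_LOST: (M_SCAN) → mode=M_SCAN action=drive_fwd
2. SIG_NEAR: (M_SCAN) → mode=M_PICK action=drive_fwd
3. SIG_NEAR: (M_PICK) → mode=M_HALT action=open_gripper

final mode: M_HALT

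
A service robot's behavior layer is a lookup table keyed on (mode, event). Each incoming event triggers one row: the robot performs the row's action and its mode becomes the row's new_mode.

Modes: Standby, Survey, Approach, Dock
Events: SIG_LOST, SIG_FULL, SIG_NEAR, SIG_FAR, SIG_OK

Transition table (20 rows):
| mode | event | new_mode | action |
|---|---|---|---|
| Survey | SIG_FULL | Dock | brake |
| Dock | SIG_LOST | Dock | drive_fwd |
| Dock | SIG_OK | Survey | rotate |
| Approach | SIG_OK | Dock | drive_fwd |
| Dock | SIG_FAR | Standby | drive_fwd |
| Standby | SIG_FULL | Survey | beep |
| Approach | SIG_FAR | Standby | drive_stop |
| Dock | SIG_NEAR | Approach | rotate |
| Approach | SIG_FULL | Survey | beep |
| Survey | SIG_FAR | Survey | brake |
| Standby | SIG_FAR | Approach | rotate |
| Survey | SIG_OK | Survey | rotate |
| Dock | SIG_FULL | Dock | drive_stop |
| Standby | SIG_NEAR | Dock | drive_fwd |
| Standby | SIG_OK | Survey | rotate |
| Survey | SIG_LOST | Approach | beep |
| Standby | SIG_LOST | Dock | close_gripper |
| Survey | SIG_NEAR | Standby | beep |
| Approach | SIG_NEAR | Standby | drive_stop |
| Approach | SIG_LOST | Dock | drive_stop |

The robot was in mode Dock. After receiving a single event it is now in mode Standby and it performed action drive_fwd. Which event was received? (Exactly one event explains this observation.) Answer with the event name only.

try SIG_LOST: (Dock, SIG_LOST) → (Dock, drive_fwd)
try SIG_FULL: (Dock, SIG_FULL) → (Dock, drive_stop)
try SIG_NEAR: (Dock, SIG_NEAR) → (Approach, rotate)
try SIG_FAR: (Dock, SIG_FAR) → (Standby, drive_fwd)  ← matches
try SIG_OK: (Dock, SIG_OK) → (Survey, rotate)

SIG_FAR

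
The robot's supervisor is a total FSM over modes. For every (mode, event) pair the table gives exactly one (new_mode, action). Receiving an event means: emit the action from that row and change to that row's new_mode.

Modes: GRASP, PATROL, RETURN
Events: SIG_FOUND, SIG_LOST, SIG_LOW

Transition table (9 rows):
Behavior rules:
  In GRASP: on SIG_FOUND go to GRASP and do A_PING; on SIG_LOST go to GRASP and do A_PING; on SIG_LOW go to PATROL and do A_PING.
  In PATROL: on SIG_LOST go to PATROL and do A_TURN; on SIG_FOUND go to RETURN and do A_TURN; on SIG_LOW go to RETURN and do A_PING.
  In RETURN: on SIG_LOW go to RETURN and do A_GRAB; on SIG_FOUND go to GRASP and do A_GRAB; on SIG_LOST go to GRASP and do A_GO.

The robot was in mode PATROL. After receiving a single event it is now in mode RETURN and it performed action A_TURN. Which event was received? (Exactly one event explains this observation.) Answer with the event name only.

try SIG_FOUND: (PATROL, SIG_FOUND) → (RETURN, A_TURN)  ← matches
try SIG_LOST: (PATROL, SIG_LOST) → (PATROL, A_TURN)
try SIG_LOW: (PATROL, SIG_LOW) → (RETURN, A_PING)

SIG_FOUND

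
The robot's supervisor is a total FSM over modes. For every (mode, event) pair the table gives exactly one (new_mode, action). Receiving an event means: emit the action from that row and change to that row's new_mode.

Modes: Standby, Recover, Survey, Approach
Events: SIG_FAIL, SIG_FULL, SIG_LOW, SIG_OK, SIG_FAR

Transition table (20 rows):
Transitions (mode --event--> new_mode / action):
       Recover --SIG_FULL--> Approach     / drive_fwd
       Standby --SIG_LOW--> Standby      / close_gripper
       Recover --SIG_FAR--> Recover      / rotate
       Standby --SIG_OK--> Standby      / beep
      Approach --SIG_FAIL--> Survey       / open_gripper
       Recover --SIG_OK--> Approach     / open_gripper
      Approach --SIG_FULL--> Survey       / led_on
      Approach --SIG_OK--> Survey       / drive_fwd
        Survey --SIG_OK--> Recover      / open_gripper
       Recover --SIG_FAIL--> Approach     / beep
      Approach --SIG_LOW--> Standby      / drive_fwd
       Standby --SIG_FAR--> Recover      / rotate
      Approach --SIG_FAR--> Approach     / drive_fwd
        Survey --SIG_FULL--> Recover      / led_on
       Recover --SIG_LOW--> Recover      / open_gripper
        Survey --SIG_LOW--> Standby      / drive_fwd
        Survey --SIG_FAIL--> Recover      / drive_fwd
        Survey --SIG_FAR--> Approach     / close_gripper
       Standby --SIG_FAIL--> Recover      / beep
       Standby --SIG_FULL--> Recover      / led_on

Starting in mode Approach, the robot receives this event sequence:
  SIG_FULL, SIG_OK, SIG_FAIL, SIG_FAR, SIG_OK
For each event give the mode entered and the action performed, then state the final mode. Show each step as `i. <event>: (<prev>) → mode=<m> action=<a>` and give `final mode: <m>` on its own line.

1. SIG_FULL: (Approach) → mode=Survey action=led_on
2. SIG_OK: (Survey) → mode=Recover action=open_gripper
3. SIG_FAIL: (Recover) → mode=Approach action=beep
4. SIG_FAR: (Approach) → mode=Approach action=drive_fwd
5. SIG_OK: (Approach) → mode=Survey action=drive_fwd

final mode: Survey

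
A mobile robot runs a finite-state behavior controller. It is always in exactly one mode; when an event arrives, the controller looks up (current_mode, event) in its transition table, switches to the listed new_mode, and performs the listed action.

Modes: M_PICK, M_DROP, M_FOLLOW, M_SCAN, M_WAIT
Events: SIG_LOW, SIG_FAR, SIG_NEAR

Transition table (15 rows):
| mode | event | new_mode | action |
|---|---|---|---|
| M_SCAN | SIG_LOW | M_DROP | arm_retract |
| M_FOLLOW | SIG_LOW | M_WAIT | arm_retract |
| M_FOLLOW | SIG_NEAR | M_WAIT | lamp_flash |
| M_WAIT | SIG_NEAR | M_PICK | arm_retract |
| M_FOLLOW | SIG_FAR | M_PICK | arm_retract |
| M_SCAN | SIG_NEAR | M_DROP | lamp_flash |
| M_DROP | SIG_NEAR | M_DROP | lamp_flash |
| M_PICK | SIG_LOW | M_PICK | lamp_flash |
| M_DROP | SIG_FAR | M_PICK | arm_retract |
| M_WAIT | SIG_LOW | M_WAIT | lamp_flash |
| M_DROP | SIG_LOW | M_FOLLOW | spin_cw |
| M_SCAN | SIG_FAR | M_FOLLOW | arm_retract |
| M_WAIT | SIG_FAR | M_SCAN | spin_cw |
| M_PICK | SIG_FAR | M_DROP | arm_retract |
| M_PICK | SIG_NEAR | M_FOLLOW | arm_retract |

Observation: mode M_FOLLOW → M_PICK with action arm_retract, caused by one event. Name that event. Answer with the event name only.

try SIG_LOW: (M_FOLLOW, SIG_LOW) → (M_WAIT, arm_retract)
try SIG_FAR: (M_FOLLOW, SIG_FAR) → (M_PICK, arm_retract)  ← matches
try SIG_NEAR: (M_FOLLOW, SIG_NEAR) → (M_WAIT, lamp_flash)

SIG_FAR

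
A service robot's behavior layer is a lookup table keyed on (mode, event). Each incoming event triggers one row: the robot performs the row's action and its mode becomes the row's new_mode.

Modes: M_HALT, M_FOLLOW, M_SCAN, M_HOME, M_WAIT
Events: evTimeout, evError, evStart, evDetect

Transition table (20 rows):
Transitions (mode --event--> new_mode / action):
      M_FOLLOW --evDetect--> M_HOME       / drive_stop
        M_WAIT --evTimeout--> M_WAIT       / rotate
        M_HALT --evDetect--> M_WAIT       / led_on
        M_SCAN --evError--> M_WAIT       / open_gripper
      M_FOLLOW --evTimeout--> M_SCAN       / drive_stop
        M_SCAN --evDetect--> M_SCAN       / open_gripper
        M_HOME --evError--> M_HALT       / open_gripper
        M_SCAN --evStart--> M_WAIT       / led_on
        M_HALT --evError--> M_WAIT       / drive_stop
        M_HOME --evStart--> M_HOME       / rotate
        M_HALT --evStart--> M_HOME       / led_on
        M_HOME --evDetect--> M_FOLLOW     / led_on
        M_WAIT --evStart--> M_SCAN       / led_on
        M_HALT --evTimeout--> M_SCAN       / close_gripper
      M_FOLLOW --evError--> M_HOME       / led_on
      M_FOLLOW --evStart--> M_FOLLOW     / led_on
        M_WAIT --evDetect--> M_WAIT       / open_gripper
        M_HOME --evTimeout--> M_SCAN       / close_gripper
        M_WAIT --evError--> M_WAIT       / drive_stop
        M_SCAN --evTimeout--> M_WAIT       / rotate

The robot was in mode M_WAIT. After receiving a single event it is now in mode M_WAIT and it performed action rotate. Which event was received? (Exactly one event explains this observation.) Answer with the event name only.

evTimeout

try evTimeout: (M_WAIT, evTimeout) → (M_WAIT, rotate)  ← matches
try evError: (M_WAIT, evError) → (M_WAIT, drive_stop)
try evStart: (M_WAIT, evStart) → (M_SCAN, led_on)
try evDetect: (M_WAIT, evDetect) → (M_WAIT, open_gripper)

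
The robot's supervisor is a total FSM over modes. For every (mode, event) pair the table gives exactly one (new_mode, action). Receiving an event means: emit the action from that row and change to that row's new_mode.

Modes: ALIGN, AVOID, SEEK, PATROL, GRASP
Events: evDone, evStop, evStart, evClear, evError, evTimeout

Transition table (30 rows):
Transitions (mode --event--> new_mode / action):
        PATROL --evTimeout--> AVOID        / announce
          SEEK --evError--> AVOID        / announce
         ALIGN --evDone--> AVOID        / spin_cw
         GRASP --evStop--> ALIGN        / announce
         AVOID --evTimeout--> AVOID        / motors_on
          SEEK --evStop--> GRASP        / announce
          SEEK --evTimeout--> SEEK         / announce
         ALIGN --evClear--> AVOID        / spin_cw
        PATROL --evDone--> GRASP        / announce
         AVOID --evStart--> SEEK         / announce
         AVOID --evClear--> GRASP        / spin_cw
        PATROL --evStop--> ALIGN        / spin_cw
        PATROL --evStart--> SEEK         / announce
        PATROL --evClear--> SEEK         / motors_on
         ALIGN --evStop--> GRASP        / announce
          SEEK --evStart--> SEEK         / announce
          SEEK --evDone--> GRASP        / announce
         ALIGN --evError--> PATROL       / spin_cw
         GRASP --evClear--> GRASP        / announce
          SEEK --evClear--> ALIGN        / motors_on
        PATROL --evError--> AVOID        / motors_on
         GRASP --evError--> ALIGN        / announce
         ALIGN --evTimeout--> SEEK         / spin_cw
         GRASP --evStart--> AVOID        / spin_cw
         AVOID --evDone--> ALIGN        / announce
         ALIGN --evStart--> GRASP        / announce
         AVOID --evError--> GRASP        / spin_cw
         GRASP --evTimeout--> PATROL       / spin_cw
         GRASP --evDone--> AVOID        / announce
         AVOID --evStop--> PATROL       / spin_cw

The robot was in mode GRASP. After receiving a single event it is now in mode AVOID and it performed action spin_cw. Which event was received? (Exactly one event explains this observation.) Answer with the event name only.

evStart

try evDone: (GRASP, evDone) → (AVOID, announce)
try evStop: (GRASP, evStop) → (ALIGN, announce)
try evStart: (GRASP, evStart) → (AVOID, spin_cw)  ← matches
try evClear: (GRASP, evClear) → (GRASP, announce)
try evError: (GRASP, evError) → (ALIGN, announce)
try evTimeout: (GRASP, evTimeout) → (PATROL, spin_cw)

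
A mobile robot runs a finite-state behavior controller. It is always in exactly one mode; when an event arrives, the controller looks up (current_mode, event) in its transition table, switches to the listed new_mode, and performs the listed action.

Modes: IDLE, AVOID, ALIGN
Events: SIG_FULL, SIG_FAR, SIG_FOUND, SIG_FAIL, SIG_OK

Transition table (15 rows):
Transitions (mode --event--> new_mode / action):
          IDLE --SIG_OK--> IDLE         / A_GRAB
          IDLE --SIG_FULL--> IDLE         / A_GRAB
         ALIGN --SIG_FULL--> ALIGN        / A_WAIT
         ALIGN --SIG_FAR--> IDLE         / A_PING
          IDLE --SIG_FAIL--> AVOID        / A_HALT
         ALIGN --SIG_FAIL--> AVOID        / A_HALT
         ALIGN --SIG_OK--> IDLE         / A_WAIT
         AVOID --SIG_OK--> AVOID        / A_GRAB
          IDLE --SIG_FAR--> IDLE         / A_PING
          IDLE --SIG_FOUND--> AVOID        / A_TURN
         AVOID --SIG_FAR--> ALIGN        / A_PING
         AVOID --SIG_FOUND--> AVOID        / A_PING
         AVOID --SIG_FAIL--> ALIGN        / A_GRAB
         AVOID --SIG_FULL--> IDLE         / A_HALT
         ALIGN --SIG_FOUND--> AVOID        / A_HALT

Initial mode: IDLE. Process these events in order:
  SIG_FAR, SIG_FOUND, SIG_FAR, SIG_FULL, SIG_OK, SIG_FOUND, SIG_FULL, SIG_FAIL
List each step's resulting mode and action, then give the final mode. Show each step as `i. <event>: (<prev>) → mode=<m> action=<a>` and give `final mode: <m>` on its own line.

final mode: AVOID

1. SIG_FAR: (IDLE) → mode=IDLE action=A_PING
2. SIG_FOUND: (IDLE) → mode=AVOID action=A_TURN
3. SIG_FAR: (AVOID) → mode=ALIGN action=A_PING
4. SIG_FULL: (ALIGN) → mode=ALIGN action=A_WAIT
5. SIG_OK: (ALIGN) → mode=IDLE action=A_WAIT
6. SIG_FOUND: (IDLE) → mode=AVOID action=A_TURN
7. SIG_FULL: (AVOID) → mode=IDLE action=A_HALT
8. SIG_FAIL: (IDLE) → mode=AVOID action=A_HALT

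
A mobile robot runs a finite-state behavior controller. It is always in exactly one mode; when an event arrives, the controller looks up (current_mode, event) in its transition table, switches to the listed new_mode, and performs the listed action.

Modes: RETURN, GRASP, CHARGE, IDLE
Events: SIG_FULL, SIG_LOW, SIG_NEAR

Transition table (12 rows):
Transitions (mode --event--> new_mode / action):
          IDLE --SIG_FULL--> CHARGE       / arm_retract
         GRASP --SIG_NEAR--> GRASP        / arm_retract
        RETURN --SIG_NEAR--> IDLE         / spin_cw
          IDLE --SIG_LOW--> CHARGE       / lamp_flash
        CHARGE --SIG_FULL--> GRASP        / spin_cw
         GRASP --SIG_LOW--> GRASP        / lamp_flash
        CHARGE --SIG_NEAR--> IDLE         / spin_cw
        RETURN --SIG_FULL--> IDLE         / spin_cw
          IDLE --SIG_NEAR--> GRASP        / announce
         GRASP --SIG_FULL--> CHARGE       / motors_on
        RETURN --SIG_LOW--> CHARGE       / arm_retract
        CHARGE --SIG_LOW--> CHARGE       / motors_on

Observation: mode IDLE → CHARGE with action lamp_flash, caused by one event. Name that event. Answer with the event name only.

SIG_LOW

try SIG_FULL: (IDLE, SIG_FULL) → (CHARGE, arm_retract)
try SIG_LOW: (IDLE, SIG_LOW) → (CHARGE, lamp_flash)  ← matches
try SIG_NEAR: (IDLE, SIG_NEAR) → (GRASP, announce)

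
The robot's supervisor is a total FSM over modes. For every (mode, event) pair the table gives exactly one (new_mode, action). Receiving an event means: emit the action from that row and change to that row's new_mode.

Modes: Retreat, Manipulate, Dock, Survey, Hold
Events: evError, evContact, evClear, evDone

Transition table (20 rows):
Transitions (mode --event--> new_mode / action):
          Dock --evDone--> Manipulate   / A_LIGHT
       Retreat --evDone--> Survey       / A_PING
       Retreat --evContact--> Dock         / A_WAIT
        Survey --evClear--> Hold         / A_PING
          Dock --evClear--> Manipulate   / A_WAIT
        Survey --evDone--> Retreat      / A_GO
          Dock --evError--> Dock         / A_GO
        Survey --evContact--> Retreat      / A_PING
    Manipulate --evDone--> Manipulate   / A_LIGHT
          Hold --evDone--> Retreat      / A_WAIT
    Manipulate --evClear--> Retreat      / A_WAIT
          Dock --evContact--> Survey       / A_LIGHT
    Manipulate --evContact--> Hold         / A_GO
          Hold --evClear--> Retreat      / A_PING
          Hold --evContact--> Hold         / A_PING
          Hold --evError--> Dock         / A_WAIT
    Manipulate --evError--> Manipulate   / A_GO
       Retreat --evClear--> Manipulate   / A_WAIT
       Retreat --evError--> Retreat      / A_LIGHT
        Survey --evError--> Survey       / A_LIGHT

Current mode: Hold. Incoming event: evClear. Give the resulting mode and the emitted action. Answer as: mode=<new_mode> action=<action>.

mode=Retreat action=A_PING

current mode = Hold; filter table to that mode:
  (Hold, evDone) → (Retreat, A_WAIT)
  (Hold, evClear) → (Retreat, A_PING)  ← event matches
  (Hold, evContact) → (Hold, A_PING)
  (Hold, evError) → (Dock, A_WAIT)
event = evClear selects (Retreat, A_PING)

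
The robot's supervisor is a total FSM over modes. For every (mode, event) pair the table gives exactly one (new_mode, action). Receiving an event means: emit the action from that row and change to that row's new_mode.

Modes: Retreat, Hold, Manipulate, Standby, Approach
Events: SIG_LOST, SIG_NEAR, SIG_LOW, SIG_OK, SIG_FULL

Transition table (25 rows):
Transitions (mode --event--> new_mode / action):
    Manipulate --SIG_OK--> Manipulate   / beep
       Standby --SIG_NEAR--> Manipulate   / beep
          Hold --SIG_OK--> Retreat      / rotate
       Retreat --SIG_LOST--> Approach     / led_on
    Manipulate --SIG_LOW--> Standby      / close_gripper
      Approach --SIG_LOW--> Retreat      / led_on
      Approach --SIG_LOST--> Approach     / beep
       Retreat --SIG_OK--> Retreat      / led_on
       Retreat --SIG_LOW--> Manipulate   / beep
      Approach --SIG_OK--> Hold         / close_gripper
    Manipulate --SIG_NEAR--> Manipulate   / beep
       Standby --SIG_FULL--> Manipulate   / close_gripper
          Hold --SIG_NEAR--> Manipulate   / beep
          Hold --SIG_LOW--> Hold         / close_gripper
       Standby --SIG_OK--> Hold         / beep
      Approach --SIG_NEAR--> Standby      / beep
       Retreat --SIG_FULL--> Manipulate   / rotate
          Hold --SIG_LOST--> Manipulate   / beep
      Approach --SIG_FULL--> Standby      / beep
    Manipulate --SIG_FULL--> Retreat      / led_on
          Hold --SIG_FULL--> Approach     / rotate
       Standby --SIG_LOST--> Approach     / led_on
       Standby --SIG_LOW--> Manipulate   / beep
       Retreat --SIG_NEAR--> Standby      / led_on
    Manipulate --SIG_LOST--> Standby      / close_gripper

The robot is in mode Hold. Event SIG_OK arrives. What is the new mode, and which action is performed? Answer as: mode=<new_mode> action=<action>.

current mode = Hold; filter table to that mode:
  (Hold, SIG_OK) → (Retreat, rotate)  ← event matches
  (Hold, SIG_NEAR) → (Manipulate, beep)
  (Hold, SIG_LOW) → (Hold, close_gripper)
  (Hold, SIG_LOST) → (Manipulate, beep)
  (Hold, SIG_FULL) → (Approach, rotate)
event = SIG_OK selects (Retreat, rotate)

mode=Retreat action=rotate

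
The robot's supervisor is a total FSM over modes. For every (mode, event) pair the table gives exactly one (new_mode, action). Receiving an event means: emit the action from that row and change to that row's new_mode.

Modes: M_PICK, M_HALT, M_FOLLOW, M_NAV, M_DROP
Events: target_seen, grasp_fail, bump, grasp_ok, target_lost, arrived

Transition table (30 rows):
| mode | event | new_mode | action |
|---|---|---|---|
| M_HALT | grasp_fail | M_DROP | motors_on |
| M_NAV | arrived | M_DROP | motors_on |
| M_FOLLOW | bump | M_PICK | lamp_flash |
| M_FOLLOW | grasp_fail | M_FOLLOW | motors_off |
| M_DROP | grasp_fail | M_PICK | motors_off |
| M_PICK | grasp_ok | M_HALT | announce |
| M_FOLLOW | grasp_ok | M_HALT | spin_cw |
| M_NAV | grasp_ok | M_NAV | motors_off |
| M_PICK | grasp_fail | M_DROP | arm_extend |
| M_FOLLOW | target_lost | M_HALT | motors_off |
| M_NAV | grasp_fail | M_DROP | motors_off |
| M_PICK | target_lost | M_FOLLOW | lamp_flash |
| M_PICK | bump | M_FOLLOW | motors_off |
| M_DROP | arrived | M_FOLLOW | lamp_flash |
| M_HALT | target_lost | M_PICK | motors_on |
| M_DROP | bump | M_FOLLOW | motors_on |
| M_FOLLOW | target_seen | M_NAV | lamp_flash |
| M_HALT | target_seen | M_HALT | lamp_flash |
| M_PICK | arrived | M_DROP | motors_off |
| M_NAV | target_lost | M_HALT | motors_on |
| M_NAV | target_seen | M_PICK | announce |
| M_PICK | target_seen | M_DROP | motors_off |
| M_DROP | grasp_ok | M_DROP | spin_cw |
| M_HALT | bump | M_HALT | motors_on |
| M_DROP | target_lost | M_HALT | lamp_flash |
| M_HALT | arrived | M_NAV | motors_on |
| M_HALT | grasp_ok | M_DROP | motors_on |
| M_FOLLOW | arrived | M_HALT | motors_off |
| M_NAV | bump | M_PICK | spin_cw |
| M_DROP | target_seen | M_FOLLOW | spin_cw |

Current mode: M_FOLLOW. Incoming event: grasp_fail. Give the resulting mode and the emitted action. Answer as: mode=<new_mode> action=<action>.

current mode = M_FOLLOW; filter table to that mode:
  (M_FOLLOW, bump) → (M_PICK, lamp_flash)
  (M_FOLLOW, grasp_fail) → (M_FOLLOW, motors_off)  ← event matches
  (M_FOLLOW, grasp_ok) → (M_HALT, spin_cw)
  (M_FOLLOW, target_lost) → (M_HALT, motors_off)
  (M_FOLLOW, target_seen) → (M_NAV, lamp_flash)
  (M_FOLLOW, arrived) → (M_HALT, motors_off)
event = grasp_fail selects (M_FOLLOW, motors_off)

mode=M_FOLLOW action=motors_off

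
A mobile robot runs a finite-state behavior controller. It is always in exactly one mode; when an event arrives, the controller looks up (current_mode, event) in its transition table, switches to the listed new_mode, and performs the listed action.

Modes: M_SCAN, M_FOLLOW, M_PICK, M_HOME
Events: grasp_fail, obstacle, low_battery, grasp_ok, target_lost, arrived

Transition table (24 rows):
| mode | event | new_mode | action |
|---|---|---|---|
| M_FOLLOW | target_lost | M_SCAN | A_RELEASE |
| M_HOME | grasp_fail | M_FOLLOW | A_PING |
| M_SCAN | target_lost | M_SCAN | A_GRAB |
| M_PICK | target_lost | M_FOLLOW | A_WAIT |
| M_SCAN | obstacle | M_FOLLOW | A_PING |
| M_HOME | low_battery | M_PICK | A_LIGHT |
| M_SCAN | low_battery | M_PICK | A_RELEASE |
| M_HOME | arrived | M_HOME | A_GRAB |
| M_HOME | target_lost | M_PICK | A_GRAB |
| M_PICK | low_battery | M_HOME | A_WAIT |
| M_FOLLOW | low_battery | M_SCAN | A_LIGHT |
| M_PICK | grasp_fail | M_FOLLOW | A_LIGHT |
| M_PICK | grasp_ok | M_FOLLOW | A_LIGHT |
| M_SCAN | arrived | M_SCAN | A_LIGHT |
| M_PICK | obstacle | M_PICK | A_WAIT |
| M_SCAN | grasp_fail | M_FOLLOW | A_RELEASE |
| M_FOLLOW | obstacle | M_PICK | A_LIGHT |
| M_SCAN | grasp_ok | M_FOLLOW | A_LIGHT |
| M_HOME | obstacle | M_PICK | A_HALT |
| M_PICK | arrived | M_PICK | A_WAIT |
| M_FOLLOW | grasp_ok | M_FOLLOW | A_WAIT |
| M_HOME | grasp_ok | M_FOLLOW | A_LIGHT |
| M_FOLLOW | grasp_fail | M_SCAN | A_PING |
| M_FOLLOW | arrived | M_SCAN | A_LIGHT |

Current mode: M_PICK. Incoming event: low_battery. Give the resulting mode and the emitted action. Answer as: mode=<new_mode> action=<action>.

current mode = M_PICK; filter table to that mode:
  (M_PICK, target_lost) → (M_FOLLOW, A_WAIT)
  (M_PICK, low_battery) → (M_HOME, A_WAIT)  ← event matches
  (M_PICK, grasp_fail) → (M_FOLLOW, A_LIGHT)
  (M_PICK, grasp_ok) → (M_FOLLOW, A_LIGHT)
  (M_PICK, obstacle) → (M_PICK, A_WAIT)
  (M_PICK, arrived) → (M_PICK, A_WAIT)
event = low_battery selects (M_HOME, A_WAIT)

mode=M_HOME action=A_WAIT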